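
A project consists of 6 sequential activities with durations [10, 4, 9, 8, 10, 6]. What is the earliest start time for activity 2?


Activity 2 starts after activities 1 through 1 complete.
Predecessor durations: [10]
ES = 10 = 10

10


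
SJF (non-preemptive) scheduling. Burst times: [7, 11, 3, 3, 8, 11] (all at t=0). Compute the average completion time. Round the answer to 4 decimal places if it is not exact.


SJF order (ascending): [3, 3, 7, 8, 11, 11]
Completion times:
  Job 1: burst=3, C=3
  Job 2: burst=3, C=6
  Job 3: burst=7, C=13
  Job 4: burst=8, C=21
  Job 5: burst=11, C=32
  Job 6: burst=11, C=43
Average completion = 118/6 = 19.6667

19.6667


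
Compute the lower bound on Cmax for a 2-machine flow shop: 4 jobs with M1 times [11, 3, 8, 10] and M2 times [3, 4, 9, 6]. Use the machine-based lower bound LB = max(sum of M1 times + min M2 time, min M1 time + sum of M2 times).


LB1 = sum(M1 times) + min(M2 times) = 32 + 3 = 35
LB2 = min(M1 times) + sum(M2 times) = 3 + 22 = 25
Lower bound = max(LB1, LB2) = max(35, 25) = 35

35


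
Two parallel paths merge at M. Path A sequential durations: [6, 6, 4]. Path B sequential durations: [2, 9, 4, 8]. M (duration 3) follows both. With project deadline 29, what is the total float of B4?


Forward pass: ES(B4) = sum of predecessors on chain B = 15
EF = ES + duration = 15 + 8 = 23
Backward pass: LF(M) = deadline = 29; LS(M) = 29 - 3 = 26
LF(B4) = LS(M) - sum(successors on chain B) = 26 - 0 = 26
LS = LF - duration = 26 - 8 = 18
Total float = LS - ES = 18 - 15 = 3

3


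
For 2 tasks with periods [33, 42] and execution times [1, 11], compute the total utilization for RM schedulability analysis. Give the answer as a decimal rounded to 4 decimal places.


Compute individual utilizations (exact fractions):
  Task 1: C/T = 1/33 (approx. 0.0303)
  Task 2: C/T = 11/42 (approx. 0.2619)
Total utilization U = 1/33 + 11/42 = 45/154
Rounded to 4 decimal places: U = 0.2922
RM (Liu & Layland) bound for 2 tasks = 0.828427; compare with U = 45/154 (approx. 0.292208)
U <= bound, so schedulable by RM sufficient condition.

0.2922


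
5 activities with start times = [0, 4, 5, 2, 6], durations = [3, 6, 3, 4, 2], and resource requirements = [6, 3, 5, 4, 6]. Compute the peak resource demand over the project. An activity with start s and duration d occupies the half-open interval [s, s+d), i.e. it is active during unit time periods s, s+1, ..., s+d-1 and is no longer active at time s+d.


Each activity i is active on [start_i, start_i + duration_i).
Compute total resource usage per time slot:
  t=0: active resources = [6], total = 6
  t=1: active resources = [6], total = 6
  t=2: active resources = [6, 4], total = 10
  t=3: active resources = [4], total = 4
  t=4: active resources = [3, 4], total = 7
  t=5: active resources = [3, 5, 4], total = 12
  t=6: active resources = [3, 5, 6], total = 14
  t=7: active resources = [3, 5, 6], total = 14
  t=8: active resources = [3], total = 3
  t=9: active resources = [3], total = 3
Peak resource demand = 14

14


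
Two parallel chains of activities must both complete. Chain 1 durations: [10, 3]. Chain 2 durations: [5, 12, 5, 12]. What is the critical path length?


Path A total = 10 + 3 = 13
Path B total = 5 + 12 + 5 + 12 = 34
Critical path = longest path = max(13, 34) = 34

34


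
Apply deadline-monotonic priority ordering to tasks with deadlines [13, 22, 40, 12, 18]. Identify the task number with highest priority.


Sort tasks by relative deadline (ascending):
  Task 4: deadline = 12
  Task 1: deadline = 13
  Task 5: deadline = 18
  Task 2: deadline = 22
  Task 3: deadline = 40
Priority order (highest first): [4, 1, 5, 2, 3]
Highest priority task = 4

4


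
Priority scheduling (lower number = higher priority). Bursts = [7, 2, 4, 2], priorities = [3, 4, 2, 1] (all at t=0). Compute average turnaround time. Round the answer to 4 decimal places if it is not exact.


Sort by priority (ascending = highest first):
Order: [(1, 2), (2, 4), (3, 7), (4, 2)]
Completion times:
  Priority 1, burst=2, C=2
  Priority 2, burst=4, C=6
  Priority 3, burst=7, C=13
  Priority 4, burst=2, C=15
Average turnaround = 36/4 = 9.0

9.0


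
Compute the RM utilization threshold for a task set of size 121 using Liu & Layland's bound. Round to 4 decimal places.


Compute 2^(1/121) = 1.0057449283
Subtract 1: 1.0057449283 - 1 = 0.0057449283
Multiply by n: 121 * 0.0057449283 = 0.6951363243
Round to 4 dp: 0.6951

0.6951


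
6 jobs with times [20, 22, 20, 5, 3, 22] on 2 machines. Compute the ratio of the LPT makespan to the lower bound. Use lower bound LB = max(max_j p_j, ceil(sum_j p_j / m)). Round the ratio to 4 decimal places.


LPT order: [22, 22, 20, 20, 5, 3]
Machine loads after assignment: [47, 45]
LPT makespan = 47
Lower bound = max(max_job, ceil(total/2)) = max(22, 46) = 46
Ratio = 47 / 46 = 1.0217

1.0217


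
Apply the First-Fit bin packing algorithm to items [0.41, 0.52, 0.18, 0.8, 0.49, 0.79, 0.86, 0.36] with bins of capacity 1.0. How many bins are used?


Place items sequentially using First-Fit:
  Item 0.41 -> new Bin 1
  Item 0.52 -> Bin 1 (now 0.93)
  Item 0.18 -> new Bin 2
  Item 0.8 -> Bin 2 (now 0.98)
  Item 0.49 -> new Bin 3
  Item 0.79 -> new Bin 4
  Item 0.86 -> new Bin 5
  Item 0.36 -> Bin 3 (now 0.85)
Total bins used = 5

5


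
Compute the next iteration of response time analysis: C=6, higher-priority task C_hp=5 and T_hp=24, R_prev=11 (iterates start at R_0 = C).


R_next = C + ceil(R_prev / T_hp) * C_hp
ceil(11 / 24) = ceil(0.4583) = 1
Interference = 1 * 5 = 5
R_next = 6 + 5 = 11
R_next = R_prev, so the iteration has converged (response time = 11).

11


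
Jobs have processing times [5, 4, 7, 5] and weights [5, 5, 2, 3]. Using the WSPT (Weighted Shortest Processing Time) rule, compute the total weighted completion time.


Compute p/w ratios and sort ascending (WSPT): [(4, 5), (5, 5), (5, 3), (7, 2)]
Compute weighted completion times:
  Job (p=4,w=5): C=4, w*C=5*4=20
  Job (p=5,w=5): C=9, w*C=5*9=45
  Job (p=5,w=3): C=14, w*C=3*14=42
  Job (p=7,w=2): C=21, w*C=2*21=42
Total weighted completion time = 149

149


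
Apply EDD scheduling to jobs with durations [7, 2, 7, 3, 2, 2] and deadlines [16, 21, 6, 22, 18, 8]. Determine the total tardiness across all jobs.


Sort by due date (EDD order): [(7, 6), (2, 8), (7, 16), (2, 18), (2, 21), (3, 22)]
Compute completion times and tardiness:
  Job 1: p=7, d=6, C=7, tardiness=max(0,7-6)=1
  Job 2: p=2, d=8, C=9, tardiness=max(0,9-8)=1
  Job 3: p=7, d=16, C=16, tardiness=max(0,16-16)=0
  Job 4: p=2, d=18, C=18, tardiness=max(0,18-18)=0
  Job 5: p=2, d=21, C=20, tardiness=max(0,20-21)=0
  Job 6: p=3, d=22, C=23, tardiness=max(0,23-22)=1
Total tardiness = 3

3


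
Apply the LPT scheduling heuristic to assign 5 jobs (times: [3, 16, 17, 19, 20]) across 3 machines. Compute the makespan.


Sort jobs in decreasing order (LPT): [20, 19, 17, 16, 3]
Assign each job to the least loaded machine:
  Machine 1: jobs [20], load = 20
  Machine 2: jobs [19, 3], load = 22
  Machine 3: jobs [17, 16], load = 33
Makespan = max load = 33

33


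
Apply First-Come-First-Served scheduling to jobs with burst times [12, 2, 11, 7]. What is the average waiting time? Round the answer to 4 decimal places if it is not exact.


FCFS order (as given): [12, 2, 11, 7]
Waiting times:
  Job 1: wait = 0
  Job 2: wait = 12
  Job 3: wait = 14
  Job 4: wait = 25
Sum of waiting times = 51
Average waiting time = 51/4 = 12.75

12.75


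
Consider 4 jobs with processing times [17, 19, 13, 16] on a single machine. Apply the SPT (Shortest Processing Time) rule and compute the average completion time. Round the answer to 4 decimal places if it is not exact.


Sort jobs by processing time (SPT order): [13, 16, 17, 19]
Compute completion times sequentially:
  Job 1: processing = 13, completes at 13
  Job 2: processing = 16, completes at 29
  Job 3: processing = 17, completes at 46
  Job 4: processing = 19, completes at 65
Sum of completion times = 153
Average completion time = 153/4 = 38.25

38.25


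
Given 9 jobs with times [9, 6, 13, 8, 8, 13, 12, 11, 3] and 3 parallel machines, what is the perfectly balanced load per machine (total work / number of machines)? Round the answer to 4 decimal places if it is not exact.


Total processing time = 9 + 6 + 13 + 8 + 8 + 13 + 12 + 11 + 3 = 83
Number of machines = 3
Ideal balanced load = 83 / 3 = 27.6667

27.6667


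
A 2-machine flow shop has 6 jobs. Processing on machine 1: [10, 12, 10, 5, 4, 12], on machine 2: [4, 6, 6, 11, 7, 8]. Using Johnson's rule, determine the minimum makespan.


Apply Johnson's rule:
  Group 1 (a <= b): [(5, 4, 7), (4, 5, 11)]
  Group 2 (a > b): [(6, 12, 8), (2, 12, 6), (3, 10, 6), (1, 10, 4)]
Optimal job order: [5, 4, 6, 2, 3, 1]
Schedule:
  Job 5: M1 done at 4, M2 done at 11
  Job 4: M1 done at 9, M2 done at 22
  Job 6: M1 done at 21, M2 done at 30
  Job 2: M1 done at 33, M2 done at 39
  Job 3: M1 done at 43, M2 done at 49
  Job 1: M1 done at 53, M2 done at 57
Makespan = 57

57


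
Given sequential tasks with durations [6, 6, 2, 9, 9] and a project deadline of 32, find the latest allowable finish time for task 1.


LF(activity 1) = deadline - sum of successor durations
Successors: activities 2 through 5 with durations [6, 2, 9, 9]
Sum of successor durations = 26
LF = 32 - 26 = 6

6


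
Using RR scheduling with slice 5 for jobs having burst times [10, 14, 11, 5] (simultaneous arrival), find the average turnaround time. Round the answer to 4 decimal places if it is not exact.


Time quantum = 5
Execution trace:
  J1 runs 5 units, time = 5
  J2 runs 5 units, time = 10
  J3 runs 5 units, time = 15
  J4 runs 5 units, time = 20
  J1 runs 5 units, time = 25
  J2 runs 5 units, time = 30
  J3 runs 5 units, time = 35
  J2 runs 4 units, time = 39
  J3 runs 1 units, time = 40
Finish times: [25, 39, 40, 20]
Average turnaround = 124/4 = 31.0

31.0


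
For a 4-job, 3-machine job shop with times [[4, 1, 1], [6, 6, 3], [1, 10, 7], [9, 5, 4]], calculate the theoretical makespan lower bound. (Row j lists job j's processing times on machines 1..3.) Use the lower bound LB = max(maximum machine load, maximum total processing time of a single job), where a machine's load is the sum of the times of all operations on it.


Machine loads:
  Machine 1: 4 + 6 + 1 + 9 = 20
  Machine 2: 1 + 6 + 10 + 5 = 22
  Machine 3: 1 + 3 + 7 + 4 = 15
Max machine load = 22
Job totals:
  Job 1: 6
  Job 2: 15
  Job 3: 18
  Job 4: 18
Max job total = 18
Lower bound = max(22, 18) = 22

22


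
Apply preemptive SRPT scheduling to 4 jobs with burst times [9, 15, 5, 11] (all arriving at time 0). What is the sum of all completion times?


Since all jobs arrive at t=0, SRPT equals SPT ordering.
SPT order: [5, 9, 11, 15]
Completion times:
  Job 1: p=5, C=5
  Job 2: p=9, C=14
  Job 3: p=11, C=25
  Job 4: p=15, C=40
Total completion time = 5 + 14 + 25 + 40 = 84

84


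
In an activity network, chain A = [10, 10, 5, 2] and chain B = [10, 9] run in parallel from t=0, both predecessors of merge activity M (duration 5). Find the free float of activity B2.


ES(B2) = sum of predecessors on chain B = 10
EF(B2) = ES + duration = 10 + 9 = 19
Successor of B2 is M. ES(M) = max(sum(A), sum(B)) = max(27, 19) = 27
Free float = ES(successor) - EF(current) = 27 - 19 = 8

8


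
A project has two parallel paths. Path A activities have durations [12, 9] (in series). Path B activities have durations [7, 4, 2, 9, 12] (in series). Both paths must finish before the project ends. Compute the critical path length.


Path A total = 12 + 9 = 21
Path B total = 7 + 4 + 2 + 9 + 12 = 34
Critical path = longest path = max(21, 34) = 34

34


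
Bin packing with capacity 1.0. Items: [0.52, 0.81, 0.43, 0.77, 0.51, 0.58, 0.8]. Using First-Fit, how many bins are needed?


Place items sequentially using First-Fit:
  Item 0.52 -> new Bin 1
  Item 0.81 -> new Bin 2
  Item 0.43 -> Bin 1 (now 0.95)
  Item 0.77 -> new Bin 3
  Item 0.51 -> new Bin 4
  Item 0.58 -> new Bin 5
  Item 0.8 -> new Bin 6
Total bins used = 6

6


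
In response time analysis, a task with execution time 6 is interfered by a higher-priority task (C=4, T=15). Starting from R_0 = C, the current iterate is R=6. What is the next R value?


R_next = C + ceil(R_prev / T_hp) * C_hp
ceil(6 / 15) = ceil(0.4) = 1
Interference = 1 * 4 = 4
R_next = 6 + 4 = 10

10


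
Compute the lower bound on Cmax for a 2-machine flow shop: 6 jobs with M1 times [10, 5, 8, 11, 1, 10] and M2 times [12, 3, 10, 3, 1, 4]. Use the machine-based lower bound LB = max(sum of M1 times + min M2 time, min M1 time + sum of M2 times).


LB1 = sum(M1 times) + min(M2 times) = 45 + 1 = 46
LB2 = min(M1 times) + sum(M2 times) = 1 + 33 = 34
Lower bound = max(LB1, LB2) = max(46, 34) = 46

46


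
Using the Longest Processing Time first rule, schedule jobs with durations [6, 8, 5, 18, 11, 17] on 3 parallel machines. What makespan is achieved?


Sort jobs in decreasing order (LPT): [18, 17, 11, 8, 6, 5]
Assign each job to the least loaded machine:
  Machine 1: jobs [18, 5], load = 23
  Machine 2: jobs [17, 6], load = 23
  Machine 3: jobs [11, 8], load = 19
Makespan = max load = 23

23


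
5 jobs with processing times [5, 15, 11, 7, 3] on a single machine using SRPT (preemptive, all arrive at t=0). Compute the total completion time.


Since all jobs arrive at t=0, SRPT equals SPT ordering.
SPT order: [3, 5, 7, 11, 15]
Completion times:
  Job 1: p=3, C=3
  Job 2: p=5, C=8
  Job 3: p=7, C=15
  Job 4: p=11, C=26
  Job 5: p=15, C=41
Total completion time = 3 + 8 + 15 + 26 + 41 = 93

93


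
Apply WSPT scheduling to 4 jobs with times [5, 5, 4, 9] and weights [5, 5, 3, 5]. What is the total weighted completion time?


Compute p/w ratios and sort ascending (WSPT): [(5, 5), (5, 5), (4, 3), (9, 5)]
Compute weighted completion times:
  Job (p=5,w=5): C=5, w*C=5*5=25
  Job (p=5,w=5): C=10, w*C=5*10=50
  Job (p=4,w=3): C=14, w*C=3*14=42
  Job (p=9,w=5): C=23, w*C=5*23=115
Total weighted completion time = 232

232


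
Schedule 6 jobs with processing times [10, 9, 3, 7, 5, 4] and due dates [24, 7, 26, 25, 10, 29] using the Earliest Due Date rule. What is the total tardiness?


Sort by due date (EDD order): [(9, 7), (5, 10), (10, 24), (7, 25), (3, 26), (4, 29)]
Compute completion times and tardiness:
  Job 1: p=9, d=7, C=9, tardiness=max(0,9-7)=2
  Job 2: p=5, d=10, C=14, tardiness=max(0,14-10)=4
  Job 3: p=10, d=24, C=24, tardiness=max(0,24-24)=0
  Job 4: p=7, d=25, C=31, tardiness=max(0,31-25)=6
  Job 5: p=3, d=26, C=34, tardiness=max(0,34-26)=8
  Job 6: p=4, d=29, C=38, tardiness=max(0,38-29)=9
Total tardiness = 29

29


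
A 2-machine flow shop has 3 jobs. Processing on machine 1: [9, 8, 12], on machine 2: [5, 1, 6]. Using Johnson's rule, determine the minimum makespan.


Apply Johnson's rule:
  Group 1 (a <= b): []
  Group 2 (a > b): [(3, 12, 6), (1, 9, 5), (2, 8, 1)]
Optimal job order: [3, 1, 2]
Schedule:
  Job 3: M1 done at 12, M2 done at 18
  Job 1: M1 done at 21, M2 done at 26
  Job 2: M1 done at 29, M2 done at 30
Makespan = 30

30


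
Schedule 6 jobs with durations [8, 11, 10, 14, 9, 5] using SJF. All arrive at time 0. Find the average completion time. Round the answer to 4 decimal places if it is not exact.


SJF order (ascending): [5, 8, 9, 10, 11, 14]
Completion times:
  Job 1: burst=5, C=5
  Job 2: burst=8, C=13
  Job 3: burst=9, C=22
  Job 4: burst=10, C=32
  Job 5: burst=11, C=43
  Job 6: burst=14, C=57
Average completion = 172/6 = 28.6667

28.6667


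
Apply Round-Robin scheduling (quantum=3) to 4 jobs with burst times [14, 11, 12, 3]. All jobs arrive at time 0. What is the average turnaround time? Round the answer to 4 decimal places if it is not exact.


Time quantum = 3
Execution trace:
  J1 runs 3 units, time = 3
  J2 runs 3 units, time = 6
  J3 runs 3 units, time = 9
  J4 runs 3 units, time = 12
  J1 runs 3 units, time = 15
  J2 runs 3 units, time = 18
  J3 runs 3 units, time = 21
  J1 runs 3 units, time = 24
  J2 runs 3 units, time = 27
  J3 runs 3 units, time = 30
  J1 runs 3 units, time = 33
  J2 runs 2 units, time = 35
  J3 runs 3 units, time = 38
  J1 runs 2 units, time = 40
Finish times: [40, 35, 38, 12]
Average turnaround = 125/4 = 31.25

31.25


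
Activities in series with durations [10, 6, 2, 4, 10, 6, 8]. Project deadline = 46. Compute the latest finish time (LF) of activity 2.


LF(activity 2) = deadline - sum of successor durations
Successors: activities 3 through 7 with durations [2, 4, 10, 6, 8]
Sum of successor durations = 30
LF = 46 - 30 = 16

16


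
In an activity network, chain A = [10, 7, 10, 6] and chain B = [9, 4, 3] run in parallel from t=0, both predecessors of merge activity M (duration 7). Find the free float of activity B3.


ES(B3) = sum of predecessors on chain B = 13
EF(B3) = ES + duration = 13 + 3 = 16
Successor of B3 is M. ES(M) = max(sum(A), sum(B)) = max(33, 16) = 33
Free float = ES(successor) - EF(current) = 33 - 16 = 17

17


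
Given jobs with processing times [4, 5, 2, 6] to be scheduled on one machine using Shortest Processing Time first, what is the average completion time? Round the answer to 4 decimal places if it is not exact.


Sort jobs by processing time (SPT order): [2, 4, 5, 6]
Compute completion times sequentially:
  Job 1: processing = 2, completes at 2
  Job 2: processing = 4, completes at 6
  Job 3: processing = 5, completes at 11
  Job 4: processing = 6, completes at 17
Sum of completion times = 36
Average completion time = 36/4 = 9.0

9.0


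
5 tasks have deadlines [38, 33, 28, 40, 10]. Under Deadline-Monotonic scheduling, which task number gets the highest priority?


Sort tasks by relative deadline (ascending):
  Task 5: deadline = 10
  Task 3: deadline = 28
  Task 2: deadline = 33
  Task 1: deadline = 38
  Task 4: deadline = 40
Priority order (highest first): [5, 3, 2, 1, 4]
Highest priority task = 5

5


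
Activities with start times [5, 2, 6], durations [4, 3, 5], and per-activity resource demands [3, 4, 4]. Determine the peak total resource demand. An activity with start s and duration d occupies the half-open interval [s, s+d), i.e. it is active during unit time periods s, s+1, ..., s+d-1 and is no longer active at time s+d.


Each activity i is active on [start_i, start_i + duration_i).
Compute total resource usage per time slot:
  t=0: active resources = [], total = 0
  t=1: active resources = [], total = 0
  t=2: active resources = [4], total = 4
  t=3: active resources = [4], total = 4
  t=4: active resources = [4], total = 4
  t=5: active resources = [3], total = 3
  t=6: active resources = [3, 4], total = 7
  t=7: active resources = [3, 4], total = 7
  t=8: active resources = [3, 4], total = 7
  t=9: active resources = [4], total = 4
  t=10: active resources = [4], total = 4
Peak resource demand = 7

7


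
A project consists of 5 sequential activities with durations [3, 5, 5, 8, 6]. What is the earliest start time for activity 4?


Activity 4 starts after activities 1 through 3 complete.
Predecessor durations: [3, 5, 5]
ES = 3 + 5 + 5 = 13

13


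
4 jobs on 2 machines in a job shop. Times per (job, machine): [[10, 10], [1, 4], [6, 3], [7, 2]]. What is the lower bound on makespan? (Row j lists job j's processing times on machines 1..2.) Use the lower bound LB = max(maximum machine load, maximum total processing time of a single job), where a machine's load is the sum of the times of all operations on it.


Machine loads:
  Machine 1: 10 + 1 + 6 + 7 = 24
  Machine 2: 10 + 4 + 3 + 2 = 19
Max machine load = 24
Job totals:
  Job 1: 20
  Job 2: 5
  Job 3: 9
  Job 4: 9
Max job total = 20
Lower bound = max(24, 20) = 24

24


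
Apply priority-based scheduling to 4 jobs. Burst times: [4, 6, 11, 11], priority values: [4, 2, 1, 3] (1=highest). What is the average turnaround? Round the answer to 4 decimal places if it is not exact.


Sort by priority (ascending = highest first):
Order: [(1, 11), (2, 6), (3, 11), (4, 4)]
Completion times:
  Priority 1, burst=11, C=11
  Priority 2, burst=6, C=17
  Priority 3, burst=11, C=28
  Priority 4, burst=4, C=32
Average turnaround = 88/4 = 22.0

22.0


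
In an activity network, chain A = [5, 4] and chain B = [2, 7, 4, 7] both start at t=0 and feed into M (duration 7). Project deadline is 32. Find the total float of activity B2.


Forward pass: ES(B2) = sum of predecessors on chain B = 2
EF = ES + duration = 2 + 7 = 9
Backward pass: LF(M) = deadline = 32; LS(M) = 32 - 7 = 25
LF(B2) = LS(M) - sum(successors on chain B) = 25 - 11 = 14
LS = LF - duration = 14 - 7 = 7
Total float = LS - ES = 7 - 2 = 5

5


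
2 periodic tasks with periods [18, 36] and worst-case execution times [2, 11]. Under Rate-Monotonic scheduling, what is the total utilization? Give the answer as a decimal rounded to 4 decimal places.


Compute individual utilizations (exact fractions):
  Task 1: C/T = 2/18 = 1/9 (approx. 0.1111)
  Task 2: C/T = 11/36 (approx. 0.3056)
Total utilization U = 1/9 + 11/36 = 5/12
Rounded to 4 decimal places: U = 0.4167
RM (Liu & Layland) bound for 2 tasks = 0.828427; compare with U = 5/12 (approx. 0.416667)
U <= bound, so schedulable by RM sufficient condition.

0.4167


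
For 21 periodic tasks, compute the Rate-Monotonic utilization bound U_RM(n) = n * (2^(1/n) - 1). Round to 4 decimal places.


Compute 2^(1/21) = 1.0335577830
Subtract 1: 1.0335577830 - 1 = 0.0335577830
Multiply by n: 21 * 0.0335577830 = 0.7047134430
Round to 4 dp: 0.7047

0.7047


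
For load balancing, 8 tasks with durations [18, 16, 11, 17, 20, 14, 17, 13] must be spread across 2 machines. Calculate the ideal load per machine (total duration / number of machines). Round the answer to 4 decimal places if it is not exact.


Total processing time = 18 + 16 + 11 + 17 + 20 + 14 + 17 + 13 = 126
Number of machines = 2
Ideal balanced load = 126 / 2 = 63.0

63.0


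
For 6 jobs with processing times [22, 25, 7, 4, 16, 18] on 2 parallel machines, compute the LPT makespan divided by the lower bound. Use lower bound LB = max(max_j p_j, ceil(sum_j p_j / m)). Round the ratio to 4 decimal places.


LPT order: [25, 22, 18, 16, 7, 4]
Machine loads after assignment: [45, 47]
LPT makespan = 47
Lower bound = max(max_job, ceil(total/2)) = max(25, 46) = 46
Ratio = 47 / 46 = 1.0217

1.0217


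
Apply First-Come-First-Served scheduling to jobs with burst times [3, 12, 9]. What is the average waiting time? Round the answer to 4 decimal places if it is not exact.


FCFS order (as given): [3, 12, 9]
Waiting times:
  Job 1: wait = 0
  Job 2: wait = 3
  Job 3: wait = 15
Sum of waiting times = 18
Average waiting time = 18/3 = 6.0

6.0


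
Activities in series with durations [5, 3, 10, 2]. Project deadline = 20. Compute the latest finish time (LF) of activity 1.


LF(activity 1) = deadline - sum of successor durations
Successors: activities 2 through 4 with durations [3, 10, 2]
Sum of successor durations = 15
LF = 20 - 15 = 5

5


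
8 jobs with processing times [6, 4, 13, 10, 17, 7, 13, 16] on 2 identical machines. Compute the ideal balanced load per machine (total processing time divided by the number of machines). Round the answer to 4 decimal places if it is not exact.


Total processing time = 6 + 4 + 13 + 10 + 17 + 7 + 13 + 16 = 86
Number of machines = 2
Ideal balanced load = 86 / 2 = 43.0

43.0


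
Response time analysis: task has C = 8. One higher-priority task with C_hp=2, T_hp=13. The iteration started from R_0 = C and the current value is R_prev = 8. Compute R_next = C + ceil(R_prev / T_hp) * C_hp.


R_next = C + ceil(R_prev / T_hp) * C_hp
ceil(8 / 13) = ceil(0.6154) = 1
Interference = 1 * 2 = 2
R_next = 8 + 2 = 10

10


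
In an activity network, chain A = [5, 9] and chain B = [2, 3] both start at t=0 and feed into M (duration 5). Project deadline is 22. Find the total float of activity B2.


Forward pass: ES(B2) = sum of predecessors on chain B = 2
EF = ES + duration = 2 + 3 = 5
Backward pass: LF(M) = deadline = 22; LS(M) = 22 - 5 = 17
LF(B2) = LS(M) - sum(successors on chain B) = 17 - 0 = 17
LS = LF - duration = 17 - 3 = 14
Total float = LS - ES = 14 - 2 = 12

12


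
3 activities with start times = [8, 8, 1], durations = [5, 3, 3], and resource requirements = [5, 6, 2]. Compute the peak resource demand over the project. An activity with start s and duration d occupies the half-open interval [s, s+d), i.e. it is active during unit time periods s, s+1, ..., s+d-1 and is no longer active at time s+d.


Each activity i is active on [start_i, start_i + duration_i).
Compute total resource usage per time slot:
  t=0: active resources = [], total = 0
  t=1: active resources = [2], total = 2
  t=2: active resources = [2], total = 2
  t=3: active resources = [2], total = 2
  t=4: active resources = [], total = 0
  t=5: active resources = [], total = 0
  t=6: active resources = [], total = 0
  t=7: active resources = [], total = 0
  t=8: active resources = [5, 6], total = 11
  t=9: active resources = [5, 6], total = 11
  t=10: active resources = [5, 6], total = 11
  t=11: active resources = [5], total = 5
  t=12: active resources = [5], total = 5
Peak resource demand = 11

11


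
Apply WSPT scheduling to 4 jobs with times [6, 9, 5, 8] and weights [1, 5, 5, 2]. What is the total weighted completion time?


Compute p/w ratios and sort ascending (WSPT): [(5, 5), (9, 5), (8, 2), (6, 1)]
Compute weighted completion times:
  Job (p=5,w=5): C=5, w*C=5*5=25
  Job (p=9,w=5): C=14, w*C=5*14=70
  Job (p=8,w=2): C=22, w*C=2*22=44
  Job (p=6,w=1): C=28, w*C=1*28=28
Total weighted completion time = 167

167


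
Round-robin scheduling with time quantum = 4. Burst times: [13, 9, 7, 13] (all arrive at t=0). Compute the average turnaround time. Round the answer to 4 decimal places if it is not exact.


Time quantum = 4
Execution trace:
  J1 runs 4 units, time = 4
  J2 runs 4 units, time = 8
  J3 runs 4 units, time = 12
  J4 runs 4 units, time = 16
  J1 runs 4 units, time = 20
  J2 runs 4 units, time = 24
  J3 runs 3 units, time = 27
  J4 runs 4 units, time = 31
  J1 runs 4 units, time = 35
  J2 runs 1 units, time = 36
  J4 runs 4 units, time = 40
  J1 runs 1 units, time = 41
  J4 runs 1 units, time = 42
Finish times: [41, 36, 27, 42]
Average turnaround = 146/4 = 36.5

36.5


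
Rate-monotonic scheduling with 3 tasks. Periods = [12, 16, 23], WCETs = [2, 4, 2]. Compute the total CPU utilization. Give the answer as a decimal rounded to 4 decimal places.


Compute individual utilizations (exact fractions):
  Task 1: C/T = 2/12 = 1/6 (approx. 0.1667)
  Task 2: C/T = 4/16 = 1/4 (approx. 0.25)
  Task 3: C/T = 2/23 (approx. 0.087)
Total utilization U = 1/6 + 1/4 + 2/23 = 139/276
Rounded to 4 decimal places: U = 0.5036
RM (Liu & Layland) bound for 3 tasks = 0.779763; compare with U = 139/276 (approx. 0.503623)
U <= bound, so schedulable by RM sufficient condition.

0.5036


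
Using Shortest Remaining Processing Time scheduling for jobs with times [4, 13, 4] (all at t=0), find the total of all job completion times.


Since all jobs arrive at t=0, SRPT equals SPT ordering.
SPT order: [4, 4, 13]
Completion times:
  Job 1: p=4, C=4
  Job 2: p=4, C=8
  Job 3: p=13, C=21
Total completion time = 4 + 8 + 21 = 33

33


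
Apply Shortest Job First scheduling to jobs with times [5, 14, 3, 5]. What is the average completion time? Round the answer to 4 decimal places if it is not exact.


SJF order (ascending): [3, 5, 5, 14]
Completion times:
  Job 1: burst=3, C=3
  Job 2: burst=5, C=8
  Job 3: burst=5, C=13
  Job 4: burst=14, C=27
Average completion = 51/4 = 12.75

12.75


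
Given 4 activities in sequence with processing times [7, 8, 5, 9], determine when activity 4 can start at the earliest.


Activity 4 starts after activities 1 through 3 complete.
Predecessor durations: [7, 8, 5]
ES = 7 + 8 + 5 = 20

20


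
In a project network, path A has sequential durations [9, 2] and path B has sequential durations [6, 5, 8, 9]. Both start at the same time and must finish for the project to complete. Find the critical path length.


Path A total = 9 + 2 = 11
Path B total = 6 + 5 + 8 + 9 = 28
Critical path = longest path = max(11, 28) = 28

28


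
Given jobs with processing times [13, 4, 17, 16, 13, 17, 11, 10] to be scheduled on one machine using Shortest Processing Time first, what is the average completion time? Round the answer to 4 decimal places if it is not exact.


Sort jobs by processing time (SPT order): [4, 10, 11, 13, 13, 16, 17, 17]
Compute completion times sequentially:
  Job 1: processing = 4, completes at 4
  Job 2: processing = 10, completes at 14
  Job 3: processing = 11, completes at 25
  Job 4: processing = 13, completes at 38
  Job 5: processing = 13, completes at 51
  Job 6: processing = 16, completes at 67
  Job 7: processing = 17, completes at 84
  Job 8: processing = 17, completes at 101
Sum of completion times = 384
Average completion time = 384/8 = 48.0

48.0


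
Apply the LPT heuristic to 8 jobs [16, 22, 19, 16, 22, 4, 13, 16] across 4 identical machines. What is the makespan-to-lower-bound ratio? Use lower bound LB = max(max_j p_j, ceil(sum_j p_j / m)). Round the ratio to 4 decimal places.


LPT order: [22, 22, 19, 16, 16, 16, 13, 4]
Machine loads after assignment: [35, 26, 35, 32]
LPT makespan = 35
Lower bound = max(max_job, ceil(total/4)) = max(22, 32) = 32
Ratio = 35 / 32 = 1.0938

1.0938


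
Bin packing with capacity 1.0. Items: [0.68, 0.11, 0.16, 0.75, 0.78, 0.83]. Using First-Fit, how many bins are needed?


Place items sequentially using First-Fit:
  Item 0.68 -> new Bin 1
  Item 0.11 -> Bin 1 (now 0.79)
  Item 0.16 -> Bin 1 (now 0.95)
  Item 0.75 -> new Bin 2
  Item 0.78 -> new Bin 3
  Item 0.83 -> new Bin 4
Total bins used = 4

4


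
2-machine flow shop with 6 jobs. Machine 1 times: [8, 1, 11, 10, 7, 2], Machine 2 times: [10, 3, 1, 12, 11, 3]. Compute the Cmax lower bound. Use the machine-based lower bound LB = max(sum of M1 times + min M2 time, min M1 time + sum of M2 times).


LB1 = sum(M1 times) + min(M2 times) = 39 + 1 = 40
LB2 = min(M1 times) + sum(M2 times) = 1 + 40 = 41
Lower bound = max(LB1, LB2) = max(40, 41) = 41

41


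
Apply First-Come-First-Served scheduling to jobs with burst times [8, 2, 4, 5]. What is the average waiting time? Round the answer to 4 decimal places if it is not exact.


FCFS order (as given): [8, 2, 4, 5]
Waiting times:
  Job 1: wait = 0
  Job 2: wait = 8
  Job 3: wait = 10
  Job 4: wait = 14
Sum of waiting times = 32
Average waiting time = 32/4 = 8.0

8.0


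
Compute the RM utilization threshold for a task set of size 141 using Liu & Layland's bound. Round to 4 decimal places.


Compute 2^(1/141) = 1.0049280405
Subtract 1: 1.0049280405 - 1 = 0.0049280405
Multiply by n: 141 * 0.0049280405 = 0.6948537105
Round to 4 dp: 0.6949

0.6949


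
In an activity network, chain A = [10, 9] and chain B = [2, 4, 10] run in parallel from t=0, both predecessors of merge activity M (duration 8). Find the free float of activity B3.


ES(B3) = sum of predecessors on chain B = 6
EF(B3) = ES + duration = 6 + 10 = 16
Successor of B3 is M. ES(M) = max(sum(A), sum(B)) = max(19, 16) = 19
Free float = ES(successor) - EF(current) = 19 - 16 = 3

3


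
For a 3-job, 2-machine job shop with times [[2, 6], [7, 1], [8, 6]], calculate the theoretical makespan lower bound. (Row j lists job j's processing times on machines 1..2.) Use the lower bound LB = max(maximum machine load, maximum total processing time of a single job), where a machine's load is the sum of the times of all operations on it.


Machine loads:
  Machine 1: 2 + 7 + 8 = 17
  Machine 2: 6 + 1 + 6 = 13
Max machine load = 17
Job totals:
  Job 1: 8
  Job 2: 8
  Job 3: 14
Max job total = 14
Lower bound = max(17, 14) = 17

17


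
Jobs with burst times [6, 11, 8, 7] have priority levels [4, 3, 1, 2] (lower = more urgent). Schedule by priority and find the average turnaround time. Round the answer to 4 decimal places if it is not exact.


Sort by priority (ascending = highest first):
Order: [(1, 8), (2, 7), (3, 11), (4, 6)]
Completion times:
  Priority 1, burst=8, C=8
  Priority 2, burst=7, C=15
  Priority 3, burst=11, C=26
  Priority 4, burst=6, C=32
Average turnaround = 81/4 = 20.25

20.25


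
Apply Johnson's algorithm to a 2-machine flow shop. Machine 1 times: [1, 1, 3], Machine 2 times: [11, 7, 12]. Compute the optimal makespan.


Apply Johnson's rule:
  Group 1 (a <= b): [(1, 1, 11), (2, 1, 7), (3, 3, 12)]
  Group 2 (a > b): []
Optimal job order: [1, 2, 3]
Schedule:
  Job 1: M1 done at 1, M2 done at 12
  Job 2: M1 done at 2, M2 done at 19
  Job 3: M1 done at 5, M2 done at 31
Makespan = 31

31


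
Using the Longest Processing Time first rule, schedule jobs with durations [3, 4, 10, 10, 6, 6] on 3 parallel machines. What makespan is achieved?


Sort jobs in decreasing order (LPT): [10, 10, 6, 6, 4, 3]
Assign each job to the least loaded machine:
  Machine 1: jobs [10, 4], load = 14
  Machine 2: jobs [10, 3], load = 13
  Machine 3: jobs [6, 6], load = 12
Makespan = max load = 14

14


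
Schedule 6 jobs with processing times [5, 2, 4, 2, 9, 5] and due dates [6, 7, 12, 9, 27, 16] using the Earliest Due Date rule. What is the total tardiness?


Sort by due date (EDD order): [(5, 6), (2, 7), (2, 9), (4, 12), (5, 16), (9, 27)]
Compute completion times and tardiness:
  Job 1: p=5, d=6, C=5, tardiness=max(0,5-6)=0
  Job 2: p=2, d=7, C=7, tardiness=max(0,7-7)=0
  Job 3: p=2, d=9, C=9, tardiness=max(0,9-9)=0
  Job 4: p=4, d=12, C=13, tardiness=max(0,13-12)=1
  Job 5: p=5, d=16, C=18, tardiness=max(0,18-16)=2
  Job 6: p=9, d=27, C=27, tardiness=max(0,27-27)=0
Total tardiness = 3

3


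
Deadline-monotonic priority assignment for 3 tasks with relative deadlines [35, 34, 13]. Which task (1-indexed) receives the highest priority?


Sort tasks by relative deadline (ascending):
  Task 3: deadline = 13
  Task 2: deadline = 34
  Task 1: deadline = 35
Priority order (highest first): [3, 2, 1]
Highest priority task = 3

3


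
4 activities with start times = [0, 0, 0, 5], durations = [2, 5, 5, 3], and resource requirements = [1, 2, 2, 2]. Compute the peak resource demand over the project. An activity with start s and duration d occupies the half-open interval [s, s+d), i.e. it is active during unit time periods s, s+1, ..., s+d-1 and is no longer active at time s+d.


Each activity i is active on [start_i, start_i + duration_i).
Compute total resource usage per time slot:
  t=0: active resources = [1, 2, 2], total = 5
  t=1: active resources = [1, 2, 2], total = 5
  t=2: active resources = [2, 2], total = 4
  t=3: active resources = [2, 2], total = 4
  t=4: active resources = [2, 2], total = 4
  t=5: active resources = [2], total = 2
  t=6: active resources = [2], total = 2
  t=7: active resources = [2], total = 2
Peak resource demand = 5

5


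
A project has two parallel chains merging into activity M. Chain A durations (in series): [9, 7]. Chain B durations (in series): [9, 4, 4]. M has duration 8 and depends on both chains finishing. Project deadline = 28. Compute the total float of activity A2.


Forward pass: ES(A2) = sum of predecessors on chain A = 9
EF = ES + duration = 9 + 7 = 16
Backward pass: LF(M) = deadline = 28; LS(M) = 28 - 8 = 20
LF(A2) = LS(M) - sum(successors on chain A) = 20 - 0 = 20
LS = LF - duration = 20 - 7 = 13
Total float = LS - ES = 13 - 9 = 4

4


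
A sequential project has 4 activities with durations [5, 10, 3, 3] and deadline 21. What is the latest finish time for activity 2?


LF(activity 2) = deadline - sum of successor durations
Successors: activities 3 through 4 with durations [3, 3]
Sum of successor durations = 6
LF = 21 - 6 = 15

15


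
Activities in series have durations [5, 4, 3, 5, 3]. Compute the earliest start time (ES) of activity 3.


Activity 3 starts after activities 1 through 2 complete.
Predecessor durations: [5, 4]
ES = 5 + 4 = 9

9


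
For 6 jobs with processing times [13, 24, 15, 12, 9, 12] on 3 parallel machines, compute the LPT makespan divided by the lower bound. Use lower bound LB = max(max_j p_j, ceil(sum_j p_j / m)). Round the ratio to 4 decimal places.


LPT order: [24, 15, 13, 12, 12, 9]
Machine loads after assignment: [33, 27, 25]
LPT makespan = 33
Lower bound = max(max_job, ceil(total/3)) = max(24, 29) = 29
Ratio = 33 / 29 = 1.1379

1.1379


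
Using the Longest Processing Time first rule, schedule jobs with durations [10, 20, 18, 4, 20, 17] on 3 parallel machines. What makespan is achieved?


Sort jobs in decreasing order (LPT): [20, 20, 18, 17, 10, 4]
Assign each job to the least loaded machine:
  Machine 1: jobs [20, 10], load = 30
  Machine 2: jobs [20, 4], load = 24
  Machine 3: jobs [18, 17], load = 35
Makespan = max load = 35

35


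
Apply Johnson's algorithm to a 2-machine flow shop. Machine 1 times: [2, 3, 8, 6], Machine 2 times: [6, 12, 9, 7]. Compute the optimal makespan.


Apply Johnson's rule:
  Group 1 (a <= b): [(1, 2, 6), (2, 3, 12), (4, 6, 7), (3, 8, 9)]
  Group 2 (a > b): []
Optimal job order: [1, 2, 4, 3]
Schedule:
  Job 1: M1 done at 2, M2 done at 8
  Job 2: M1 done at 5, M2 done at 20
  Job 4: M1 done at 11, M2 done at 27
  Job 3: M1 done at 19, M2 done at 36
Makespan = 36

36


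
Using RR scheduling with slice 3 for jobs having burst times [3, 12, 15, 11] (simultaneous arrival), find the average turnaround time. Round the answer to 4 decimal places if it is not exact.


Time quantum = 3
Execution trace:
  J1 runs 3 units, time = 3
  J2 runs 3 units, time = 6
  J3 runs 3 units, time = 9
  J4 runs 3 units, time = 12
  J2 runs 3 units, time = 15
  J3 runs 3 units, time = 18
  J4 runs 3 units, time = 21
  J2 runs 3 units, time = 24
  J3 runs 3 units, time = 27
  J4 runs 3 units, time = 30
  J2 runs 3 units, time = 33
  J3 runs 3 units, time = 36
  J4 runs 2 units, time = 38
  J3 runs 3 units, time = 41
Finish times: [3, 33, 41, 38]
Average turnaround = 115/4 = 28.75

28.75


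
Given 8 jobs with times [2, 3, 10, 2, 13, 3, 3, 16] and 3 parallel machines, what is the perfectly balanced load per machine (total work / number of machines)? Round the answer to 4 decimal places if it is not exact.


Total processing time = 2 + 3 + 10 + 2 + 13 + 3 + 3 + 16 = 52
Number of machines = 3
Ideal balanced load = 52 / 3 = 17.3333

17.3333


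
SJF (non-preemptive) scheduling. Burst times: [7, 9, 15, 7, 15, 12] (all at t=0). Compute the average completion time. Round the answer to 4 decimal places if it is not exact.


SJF order (ascending): [7, 7, 9, 12, 15, 15]
Completion times:
  Job 1: burst=7, C=7
  Job 2: burst=7, C=14
  Job 3: burst=9, C=23
  Job 4: burst=12, C=35
  Job 5: burst=15, C=50
  Job 6: burst=15, C=65
Average completion = 194/6 = 32.3333

32.3333


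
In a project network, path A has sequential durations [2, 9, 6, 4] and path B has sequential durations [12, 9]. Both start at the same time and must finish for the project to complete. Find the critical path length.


Path A total = 2 + 9 + 6 + 4 = 21
Path B total = 12 + 9 = 21
Critical path = longest path = max(21, 21) = 21

21


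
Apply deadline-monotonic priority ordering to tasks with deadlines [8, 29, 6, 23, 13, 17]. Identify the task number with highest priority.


Sort tasks by relative deadline (ascending):
  Task 3: deadline = 6
  Task 1: deadline = 8
  Task 5: deadline = 13
  Task 6: deadline = 17
  Task 4: deadline = 23
  Task 2: deadline = 29
Priority order (highest first): [3, 1, 5, 6, 4, 2]
Highest priority task = 3

3


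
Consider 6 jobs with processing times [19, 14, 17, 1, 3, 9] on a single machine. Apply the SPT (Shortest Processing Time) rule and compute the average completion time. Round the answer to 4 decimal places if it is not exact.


Sort jobs by processing time (SPT order): [1, 3, 9, 14, 17, 19]
Compute completion times sequentially:
  Job 1: processing = 1, completes at 1
  Job 2: processing = 3, completes at 4
  Job 3: processing = 9, completes at 13
  Job 4: processing = 14, completes at 27
  Job 5: processing = 17, completes at 44
  Job 6: processing = 19, completes at 63
Sum of completion times = 152
Average completion time = 152/6 = 25.3333

25.3333
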